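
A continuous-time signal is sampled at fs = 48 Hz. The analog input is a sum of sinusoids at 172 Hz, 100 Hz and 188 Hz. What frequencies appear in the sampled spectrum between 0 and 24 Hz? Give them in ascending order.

4 Hz, 20 Hz

fs/2 = 24 Hz.
172 Hz mod fs = 28 Hz.
28 Hz > fs/2 = 24 Hz, folds to fs − 28 Hz = 20 Hz.
100 Hz mod fs = 4 Hz.
4 Hz ≤ fs/2 = 24 Hz, appears at 4 Hz.
188 Hz mod fs = 44 Hz.
44 Hz > fs/2 = 24 Hz, folds to fs − 44 Hz = 4 Hz.
Distinct values: {4 Hz, 20 Hz}.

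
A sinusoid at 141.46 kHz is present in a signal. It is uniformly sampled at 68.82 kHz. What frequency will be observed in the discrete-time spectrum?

3.82 kHz

141.46 kHz mod fs = 3.82 kHz.
3.82 kHz ≤ fs/2 = 34.41 kHz, appears at 3.82 kHz.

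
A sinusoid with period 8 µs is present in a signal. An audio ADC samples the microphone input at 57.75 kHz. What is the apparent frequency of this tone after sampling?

9.5 kHz

T = 8 µs → f = 1/T = 125 kHz.
125 kHz mod fs = 9.5 kHz.
9.5 kHz ≤ fs/2 = 28.875 kHz, appears at 9.5 kHz.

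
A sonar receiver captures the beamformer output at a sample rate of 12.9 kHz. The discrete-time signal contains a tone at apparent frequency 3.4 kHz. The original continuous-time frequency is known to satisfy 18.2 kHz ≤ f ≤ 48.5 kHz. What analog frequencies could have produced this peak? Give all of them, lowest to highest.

22.4 kHz, 29.2 kHz, 35.3 kHz, 42.1 kHz, 48.2 kHz

Frequencies that alias to 3.4 kHz are k·fs ± 3.4 kHz for integer k ≥ 0.
k=0: 3.4 kHz.
k=1: 9.5 kHz, 16.3 kHz.
k=2: 22.4 kHz, 29.2 kHz.
k=3: 35.3 kHz, 42.1 kHz.
k=4: 48.2 kHz, 55 kHz.
k=5: 61.1 kHz, 67.9 kHz.
Within [18.2 kHz, 48.5 kHz]: 22.4 kHz, 29.2 kHz, 35.3 kHz, 42.1 kHz, 48.2 kHz.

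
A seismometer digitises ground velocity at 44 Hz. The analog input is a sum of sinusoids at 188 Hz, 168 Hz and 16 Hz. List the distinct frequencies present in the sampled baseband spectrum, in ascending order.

8 Hz, 12 Hz, 16 Hz

fs/2 = 22 Hz.
188 Hz mod fs = 12 Hz.
12 Hz ≤ fs/2 = 22 Hz, appears at 12 Hz.
168 Hz mod fs = 36 Hz.
36 Hz > fs/2 = 22 Hz, folds to fs − 36 Hz = 8 Hz.
16 Hz ≤ fs/2 = 22 Hz, passes unchanged.
Distinct values: {8 Hz, 12 Hz, 16 Hz}.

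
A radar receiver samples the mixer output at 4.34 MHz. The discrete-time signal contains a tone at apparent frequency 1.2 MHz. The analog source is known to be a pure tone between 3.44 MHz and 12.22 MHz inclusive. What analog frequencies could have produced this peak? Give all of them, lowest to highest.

Frequencies that alias to 1.2 MHz are k·fs ± 1.2 MHz for integer k ≥ 0.
k=0: 1.2 MHz.
k=1: 3.14 MHz, 5.54 MHz.
k=2: 7.48 MHz, 9.88 MHz.
k=3: 11.82 MHz, 14.22 MHz.
k=4: 16.16 MHz, 18.56 MHz.
Within [3.44 MHz, 12.22 MHz]: 5.54 MHz, 7.48 MHz, 9.88 MHz, 11.82 MHz.

5.54 MHz, 7.48 MHz, 9.88 MHz, 11.82 MHz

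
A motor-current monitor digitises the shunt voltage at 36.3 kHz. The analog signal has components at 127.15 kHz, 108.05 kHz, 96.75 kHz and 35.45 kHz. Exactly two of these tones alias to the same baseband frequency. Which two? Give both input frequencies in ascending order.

35.45 kHz, 108.05 kHz

fs/2 = 18.15 kHz.
127.15 kHz mod fs = 18.25 kHz.
18.25 kHz > fs/2 = 18.15 kHz, folds to fs − 18.25 kHz = 18.05 kHz.
108.05 kHz mod fs = 35.45 kHz.
35.45 kHz > fs/2 = 18.15 kHz, folds to fs − 35.45 kHz = 0.85 kHz.
96.75 kHz mod fs = 24.15 kHz.
24.15 kHz > fs/2 = 18.15 kHz, folds to fs − 24.15 kHz = 12.15 kHz.
35.45 kHz > fs/2 = 18.15 kHz, folds to fs − 35.45 kHz = 0.85 kHz.
35.45 kHz and 108.05 kHz both map to 0.85 kHz.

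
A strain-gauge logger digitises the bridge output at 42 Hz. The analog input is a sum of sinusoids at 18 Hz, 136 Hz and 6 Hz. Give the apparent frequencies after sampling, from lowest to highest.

fs/2 = 21 Hz.
18 Hz ≤ fs/2 = 21 Hz, passes unchanged.
136 Hz mod fs = 10 Hz.
10 Hz ≤ fs/2 = 21 Hz, appears at 10 Hz.
6 Hz ≤ fs/2 = 21 Hz, passes unchanged.
Distinct values: {6 Hz, 10 Hz, 18 Hz}.

6 Hz, 10 Hz, 18 Hz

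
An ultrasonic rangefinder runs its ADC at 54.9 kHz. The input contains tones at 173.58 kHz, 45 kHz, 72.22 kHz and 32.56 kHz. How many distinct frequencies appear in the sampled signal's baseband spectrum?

4

fs/2 = 27.45 kHz.
173.58 kHz mod fs = 8.88 kHz.
8.88 kHz ≤ fs/2 = 27.45 kHz, appears at 8.88 kHz.
45 kHz > fs/2 = 27.45 kHz, folds to fs − 45 kHz = 9.9 kHz.
72.22 kHz mod fs = 17.32 kHz.
17.32 kHz ≤ fs/2 = 27.45 kHz, appears at 17.32 kHz.
32.56 kHz > fs/2 = 27.45 kHz, folds to fs − 32.56 kHz = 22.34 kHz.
Distinct values: {8.88 kHz, 9.9 kHz, 17.32 kHz, 22.34 kHz} → 4.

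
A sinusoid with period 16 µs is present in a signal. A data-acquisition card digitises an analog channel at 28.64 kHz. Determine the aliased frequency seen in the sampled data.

T = 16 µs → f = 1/T = 62.5 kHz.
62.5 kHz mod fs = 5.22 kHz.
5.22 kHz ≤ fs/2 = 14.32 kHz, appears at 5.22 kHz.

5.22 kHz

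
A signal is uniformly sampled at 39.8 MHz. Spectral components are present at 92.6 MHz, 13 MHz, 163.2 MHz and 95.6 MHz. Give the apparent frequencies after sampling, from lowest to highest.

4 MHz, 13 MHz, 16 MHz

fs/2 = 19.9 MHz.
92.6 MHz mod fs = 13 MHz.
13 MHz ≤ fs/2 = 19.9 MHz, appears at 13 MHz.
13 MHz ≤ fs/2 = 19.9 MHz, passes unchanged.
163.2 MHz mod fs = 4 MHz.
4 MHz ≤ fs/2 = 19.9 MHz, appears at 4 MHz.
95.6 MHz mod fs = 16 MHz.
16 MHz ≤ fs/2 = 19.9 MHz, appears at 16 MHz.
Distinct values: {4 MHz, 13 MHz, 16 MHz}.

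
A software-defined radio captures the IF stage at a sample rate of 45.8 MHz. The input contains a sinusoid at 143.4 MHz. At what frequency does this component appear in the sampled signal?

143.4 MHz mod fs = 6 MHz.
6 MHz ≤ fs/2 = 22.9 MHz, appears at 6 MHz.

6 MHz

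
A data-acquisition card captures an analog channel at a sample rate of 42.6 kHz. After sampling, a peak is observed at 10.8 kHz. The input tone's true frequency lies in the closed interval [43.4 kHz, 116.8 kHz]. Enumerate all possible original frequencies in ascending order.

53.4 kHz, 74.4 kHz, 96 kHz

Frequencies that alias to 10.8 kHz are k·fs ± 10.8 kHz for integer k ≥ 0.
k=0: 10.8 kHz.
k=1: 31.8 kHz, 53.4 kHz.
k=2: 74.4 kHz, 96 kHz.
k=3: 117 kHz, 138.6 kHz.
Within [43.4 kHz, 116.8 kHz]: 53.4 kHz, 74.4 kHz, 96 kHz.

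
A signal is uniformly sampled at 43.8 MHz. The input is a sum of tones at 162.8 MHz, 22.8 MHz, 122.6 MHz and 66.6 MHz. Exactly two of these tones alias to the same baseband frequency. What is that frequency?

fs/2 = 21.9 MHz.
162.8 MHz mod fs = 31.4 MHz.
31.4 MHz > fs/2 = 21.9 MHz, folds to fs − 31.4 MHz = 12.4 MHz.
22.8 MHz > fs/2 = 21.9 MHz, folds to fs − 22.8 MHz = 21 MHz.
122.6 MHz mod fs = 35 MHz.
35 MHz > fs/2 = 21.9 MHz, folds to fs − 35 MHz = 8.8 MHz.
66.6 MHz mod fs = 22.8 MHz.
22.8 MHz > fs/2 = 21.9 MHz, folds to fs − 22.8 MHz = 21 MHz.
22.8 MHz and 66.6 MHz both map to 21 MHz.

21 MHz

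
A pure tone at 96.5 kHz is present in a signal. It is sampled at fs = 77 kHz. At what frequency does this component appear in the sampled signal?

96.5 kHz mod fs = 19.5 kHz.
19.5 kHz ≤ fs/2 = 38.5 kHz, appears at 19.5 kHz.

19.5 kHz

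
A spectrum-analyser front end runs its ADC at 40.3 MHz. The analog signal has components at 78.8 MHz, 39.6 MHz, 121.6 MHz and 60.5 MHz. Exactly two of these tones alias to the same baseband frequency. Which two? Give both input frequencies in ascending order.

39.6 MHz, 121.6 MHz

fs/2 = 20.15 MHz.
78.8 MHz mod fs = 38.5 MHz.
38.5 MHz > fs/2 = 20.15 MHz, folds to fs − 38.5 MHz = 1.8 MHz.
39.6 MHz > fs/2 = 20.15 MHz, folds to fs − 39.6 MHz = 0.7 MHz.
121.6 MHz mod fs = 0.7 MHz.
0.7 MHz ≤ fs/2 = 20.15 MHz, appears at 0.7 MHz.
60.5 MHz mod fs = 20.2 MHz.
20.2 MHz > fs/2 = 20.15 MHz, folds to fs − 20.2 MHz = 20.1 MHz.
39.6 MHz and 121.6 MHz both map to 0.7 MHz.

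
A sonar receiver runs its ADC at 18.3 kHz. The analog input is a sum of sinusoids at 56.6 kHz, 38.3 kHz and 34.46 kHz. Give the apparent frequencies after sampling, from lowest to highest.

fs/2 = 9.15 kHz.
56.6 kHz mod fs = 1.7 kHz.
1.7 kHz ≤ fs/2 = 9.15 kHz, appears at 1.7 kHz.
38.3 kHz mod fs = 1.7 kHz.
1.7 kHz ≤ fs/2 = 9.15 kHz, appears at 1.7 kHz.
34.46 kHz mod fs = 16.16 kHz.
16.16 kHz > fs/2 = 9.15 kHz, folds to fs − 16.16 kHz = 2.14 kHz.
Distinct values: {1.7 kHz, 2.14 kHz}.

1.7 kHz, 2.14 kHz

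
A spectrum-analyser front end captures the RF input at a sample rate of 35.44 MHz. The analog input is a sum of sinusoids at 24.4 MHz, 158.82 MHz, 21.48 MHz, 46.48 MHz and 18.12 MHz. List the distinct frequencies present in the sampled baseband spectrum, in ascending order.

fs/2 = 17.72 MHz.
24.4 MHz > fs/2 = 17.72 MHz, folds to fs − 24.4 MHz = 11.04 MHz.
158.82 MHz mod fs = 17.06 MHz.
17.06 MHz ≤ fs/2 = 17.72 MHz, appears at 17.06 MHz.
21.48 MHz > fs/2 = 17.72 MHz, folds to fs − 21.48 MHz = 13.96 MHz.
46.48 MHz mod fs = 11.04 MHz.
11.04 MHz ≤ fs/2 = 17.72 MHz, appears at 11.04 MHz.
18.12 MHz > fs/2 = 17.72 MHz, folds to fs − 18.12 MHz = 17.32 MHz.
Distinct values: {11.04 MHz, 13.96 MHz, 17.06 MHz, 17.32 MHz}.

11.04 MHz, 13.96 MHz, 17.06 MHz, 17.32 MHz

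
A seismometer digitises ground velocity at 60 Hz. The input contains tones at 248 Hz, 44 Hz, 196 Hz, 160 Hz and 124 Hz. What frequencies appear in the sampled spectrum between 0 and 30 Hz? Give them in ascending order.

fs/2 = 30 Hz.
248 Hz mod fs = 8 Hz.
8 Hz ≤ fs/2 = 30 Hz, appears at 8 Hz.
44 Hz > fs/2 = 30 Hz, folds to fs − 44 Hz = 16 Hz.
196 Hz mod fs = 16 Hz.
16 Hz ≤ fs/2 = 30 Hz, appears at 16 Hz.
160 Hz mod fs = 40 Hz.
40 Hz > fs/2 = 30 Hz, folds to fs − 40 Hz = 20 Hz.
124 Hz mod fs = 4 Hz.
4 Hz ≤ fs/2 = 30 Hz, appears at 4 Hz.
Distinct values: {4 Hz, 8 Hz, 16 Hz, 20 Hz}.

4 Hz, 8 Hz, 16 Hz, 20 Hz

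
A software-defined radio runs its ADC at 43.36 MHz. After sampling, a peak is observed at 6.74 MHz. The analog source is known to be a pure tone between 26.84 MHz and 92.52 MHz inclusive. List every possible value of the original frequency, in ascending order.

Frequencies that alias to 6.74 MHz are k·fs ± 6.74 MHz for integer k ≥ 0.
k=0: 6.74 MHz.
k=1: 36.62 MHz, 50.1 MHz.
k=2: 79.98 MHz, 93.46 MHz.
k=3: 123.34 MHz, 136.82 MHz.
Within [26.84 MHz, 92.52 MHz]: 36.62 MHz, 50.1 MHz, 79.98 MHz.

36.62 MHz, 50.1 MHz, 79.98 MHz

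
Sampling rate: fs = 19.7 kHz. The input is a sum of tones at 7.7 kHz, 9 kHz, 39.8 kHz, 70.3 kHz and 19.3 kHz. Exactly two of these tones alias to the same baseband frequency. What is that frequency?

0.4 kHz

fs/2 = 9.85 kHz.
7.7 kHz ≤ fs/2 = 9.85 kHz, passes unchanged.
9 kHz ≤ fs/2 = 9.85 kHz, passes unchanged.
39.8 kHz mod fs = 0.4 kHz.
0.4 kHz ≤ fs/2 = 9.85 kHz, appears at 0.4 kHz.
70.3 kHz mod fs = 11.2 kHz.
11.2 kHz > fs/2 = 9.85 kHz, folds to fs − 11.2 kHz = 8.5 kHz.
19.3 kHz > fs/2 = 9.85 kHz, folds to fs − 19.3 kHz = 0.4 kHz.
19.3 kHz and 39.8 kHz both map to 0.4 kHz.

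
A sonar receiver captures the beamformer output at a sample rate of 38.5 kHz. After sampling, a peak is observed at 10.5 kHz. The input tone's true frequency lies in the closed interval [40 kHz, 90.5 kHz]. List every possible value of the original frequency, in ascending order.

Frequencies that alias to 10.5 kHz are k·fs ± 10.5 kHz for integer k ≥ 0.
k=0: 10.5 kHz.
k=1: 28 kHz, 49 kHz.
k=2: 66.5 kHz, 87.5 kHz.
k=3: 105 kHz, 126 kHz.
Within [40 kHz, 90.5 kHz]: 49 kHz, 66.5 kHz, 87.5 kHz.

49 kHz, 66.5 kHz, 87.5 kHz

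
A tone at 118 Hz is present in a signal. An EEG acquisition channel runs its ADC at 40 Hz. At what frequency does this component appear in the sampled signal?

118 Hz mod fs = 38 Hz.
38 Hz > fs/2 = 20 Hz, folds to fs − 38 Hz = 2 Hz.

2 Hz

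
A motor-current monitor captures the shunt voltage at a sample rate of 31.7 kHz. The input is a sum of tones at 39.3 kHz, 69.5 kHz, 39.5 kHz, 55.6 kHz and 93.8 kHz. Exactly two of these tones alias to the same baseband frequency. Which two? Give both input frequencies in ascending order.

fs/2 = 15.85 kHz.
39.3 kHz mod fs = 7.6 kHz.
7.6 kHz ≤ fs/2 = 15.85 kHz, appears at 7.6 kHz.
69.5 kHz mod fs = 6.1 kHz.
6.1 kHz ≤ fs/2 = 15.85 kHz, appears at 6.1 kHz.
39.5 kHz mod fs = 7.8 kHz.
7.8 kHz ≤ fs/2 = 15.85 kHz, appears at 7.8 kHz.
55.6 kHz mod fs = 23.9 kHz.
23.9 kHz > fs/2 = 15.85 kHz, folds to fs − 23.9 kHz = 7.8 kHz.
93.8 kHz mod fs = 30.4 kHz.
30.4 kHz > fs/2 = 15.85 kHz, folds to fs − 30.4 kHz = 1.3 kHz.
39.5 kHz and 55.6 kHz both map to 7.8 kHz.

39.5 kHz, 55.6 kHz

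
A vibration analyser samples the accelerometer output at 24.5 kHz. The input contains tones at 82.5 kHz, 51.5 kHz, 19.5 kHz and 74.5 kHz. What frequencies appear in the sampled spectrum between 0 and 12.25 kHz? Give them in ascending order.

1 kHz, 2.5 kHz, 5 kHz, 9 kHz

fs/2 = 12.25 kHz.
82.5 kHz mod fs = 9 kHz.
9 kHz ≤ fs/2 = 12.25 kHz, appears at 9 kHz.
51.5 kHz mod fs = 2.5 kHz.
2.5 kHz ≤ fs/2 = 12.25 kHz, appears at 2.5 kHz.
19.5 kHz > fs/2 = 12.25 kHz, folds to fs − 19.5 kHz = 5 kHz.
74.5 kHz mod fs = 1 kHz.
1 kHz ≤ fs/2 = 12.25 kHz, appears at 1 kHz.
Distinct values: {1 kHz, 2.5 kHz, 5 kHz, 9 kHz}.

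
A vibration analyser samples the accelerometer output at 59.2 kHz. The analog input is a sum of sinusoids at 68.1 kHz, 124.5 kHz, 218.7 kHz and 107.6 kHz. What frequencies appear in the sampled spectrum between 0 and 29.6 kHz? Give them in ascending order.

6.1 kHz, 8.9 kHz, 10.8 kHz, 18.1 kHz

fs/2 = 29.6 kHz.
68.1 kHz mod fs = 8.9 kHz.
8.9 kHz ≤ fs/2 = 29.6 kHz, appears at 8.9 kHz.
124.5 kHz mod fs = 6.1 kHz.
6.1 kHz ≤ fs/2 = 29.6 kHz, appears at 6.1 kHz.
218.7 kHz mod fs = 41.1 kHz.
41.1 kHz > fs/2 = 29.6 kHz, folds to fs − 41.1 kHz = 18.1 kHz.
107.6 kHz mod fs = 48.4 kHz.
48.4 kHz > fs/2 = 29.6 kHz, folds to fs − 48.4 kHz = 10.8 kHz.
Distinct values: {6.1 kHz, 8.9 kHz, 10.8 kHz, 18.1 kHz}.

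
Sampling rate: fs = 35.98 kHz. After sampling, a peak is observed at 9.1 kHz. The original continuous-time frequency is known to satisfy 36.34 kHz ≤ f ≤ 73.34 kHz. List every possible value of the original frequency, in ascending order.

45.08 kHz, 62.86 kHz

Frequencies that alias to 9.1 kHz are k·fs ± 9.1 kHz for integer k ≥ 0.
k=0: 9.1 kHz.
k=1: 26.88 kHz, 45.08 kHz.
k=2: 62.86 kHz, 81.06 kHz.
k=3: 98.84 kHz, 117.04 kHz.
Within [36.34 kHz, 73.34 kHz]: 45.08 kHz, 62.86 kHz.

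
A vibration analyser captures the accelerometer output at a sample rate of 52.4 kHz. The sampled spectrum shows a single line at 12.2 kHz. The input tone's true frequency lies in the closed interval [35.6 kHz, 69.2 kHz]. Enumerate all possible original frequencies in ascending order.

40.2 kHz, 64.6 kHz

Frequencies that alias to 12.2 kHz are k·fs ± 12.2 kHz for integer k ≥ 0.
k=0: 12.2 kHz.
k=1: 40.2 kHz, 64.6 kHz.
k=2: 92.6 kHz, 117 kHz.
Within [35.6 kHz, 69.2 kHz]: 40.2 kHz, 64.6 kHz.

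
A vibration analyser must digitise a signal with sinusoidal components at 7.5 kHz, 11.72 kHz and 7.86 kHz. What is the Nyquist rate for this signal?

Highest-frequency component: 11.72 kHz.
Nyquist rate = 2 × 11.72 kHz = 23.44 kHz.

23.44 kHz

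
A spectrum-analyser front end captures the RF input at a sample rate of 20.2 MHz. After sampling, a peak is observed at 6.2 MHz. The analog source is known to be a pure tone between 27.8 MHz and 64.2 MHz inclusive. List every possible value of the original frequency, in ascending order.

34.2 MHz, 46.6 MHz, 54.4 MHz

Frequencies that alias to 6.2 MHz are k·fs ± 6.2 MHz for integer k ≥ 0.
k=0: 6.2 MHz.
k=1: 14 MHz, 26.4 MHz.
k=2: 34.2 MHz, 46.6 MHz.
k=3: 54.4 MHz, 66.8 MHz.
k=4: 74.6 MHz, 87 MHz.
Within [27.8 MHz, 64.2 MHz]: 34.2 MHz, 46.6 MHz, 54.4 MHz.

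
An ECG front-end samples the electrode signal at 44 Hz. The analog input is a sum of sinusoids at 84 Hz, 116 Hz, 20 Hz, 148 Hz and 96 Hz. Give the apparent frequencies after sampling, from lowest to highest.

fs/2 = 22 Hz.
84 Hz mod fs = 40 Hz.
40 Hz > fs/2 = 22 Hz, folds to fs − 40 Hz = 4 Hz.
116 Hz mod fs = 28 Hz.
28 Hz > fs/2 = 22 Hz, folds to fs − 28 Hz = 16 Hz.
20 Hz ≤ fs/2 = 22 Hz, passes unchanged.
148 Hz mod fs = 16 Hz.
16 Hz ≤ fs/2 = 22 Hz, appears at 16 Hz.
96 Hz mod fs = 8 Hz.
8 Hz ≤ fs/2 = 22 Hz, appears at 8 Hz.
Distinct values: {4 Hz, 8 Hz, 16 Hz, 20 Hz}.

4 Hz, 8 Hz, 16 Hz, 20 Hz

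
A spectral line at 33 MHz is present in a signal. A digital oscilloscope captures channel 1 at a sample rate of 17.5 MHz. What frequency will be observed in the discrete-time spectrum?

33 MHz mod fs = 15.5 MHz.
15.5 MHz > fs/2 = 8.75 MHz, folds to fs − 15.5 MHz = 2 MHz.

2 MHz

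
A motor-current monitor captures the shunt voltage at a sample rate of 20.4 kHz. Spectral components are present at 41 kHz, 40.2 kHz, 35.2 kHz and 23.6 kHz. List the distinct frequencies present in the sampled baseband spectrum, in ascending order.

fs/2 = 10.2 kHz.
41 kHz mod fs = 0.2 kHz.
0.2 kHz ≤ fs/2 = 10.2 kHz, appears at 0.2 kHz.
40.2 kHz mod fs = 19.8 kHz.
19.8 kHz > fs/2 = 10.2 kHz, folds to fs − 19.8 kHz = 0.6 kHz.
35.2 kHz mod fs = 14.8 kHz.
14.8 kHz > fs/2 = 10.2 kHz, folds to fs − 14.8 kHz = 5.6 kHz.
23.6 kHz mod fs = 3.2 kHz.
3.2 kHz ≤ fs/2 = 10.2 kHz, appears at 3.2 kHz.
Distinct values: {0.2 kHz, 0.6 kHz, 3.2 kHz, 5.6 kHz}.

0.2 kHz, 0.6 kHz, 3.2 kHz, 5.6 kHz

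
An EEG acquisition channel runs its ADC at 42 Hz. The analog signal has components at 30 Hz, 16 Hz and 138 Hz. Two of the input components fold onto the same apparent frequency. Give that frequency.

fs/2 = 21 Hz.
30 Hz > fs/2 = 21 Hz, folds to fs − 30 Hz = 12 Hz.
16 Hz ≤ fs/2 = 21 Hz, passes unchanged.
138 Hz mod fs = 12 Hz.
12 Hz ≤ fs/2 = 21 Hz, appears at 12 Hz.
30 Hz and 138 Hz both map to 12 Hz.

12 Hz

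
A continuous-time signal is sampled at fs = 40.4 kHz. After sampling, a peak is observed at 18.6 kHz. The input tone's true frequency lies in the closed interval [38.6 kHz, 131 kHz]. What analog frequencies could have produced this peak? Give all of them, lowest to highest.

Frequencies that alias to 18.6 kHz are k·fs ± 18.6 kHz for integer k ≥ 0.
k=0: 18.6 kHz.
k=1: 21.8 kHz, 59 kHz.
k=2: 62.2 kHz, 99.4 kHz.
k=3: 102.6 kHz, 139.8 kHz.
k=4: 143 kHz, 180.2 kHz.
Within [38.6 kHz, 131 kHz]: 59 kHz, 62.2 kHz, 99.4 kHz, 102.6 kHz.

59 kHz, 62.2 kHz, 99.4 kHz, 102.6 kHz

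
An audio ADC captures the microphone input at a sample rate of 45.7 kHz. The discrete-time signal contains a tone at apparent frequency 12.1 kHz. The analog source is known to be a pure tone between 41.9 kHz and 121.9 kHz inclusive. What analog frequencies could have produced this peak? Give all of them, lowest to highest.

Frequencies that alias to 12.1 kHz are k·fs ± 12.1 kHz for integer k ≥ 0.
k=0: 12.1 kHz.
k=1: 33.6 kHz, 57.8 kHz.
k=2: 79.3 kHz, 103.5 kHz.
k=3: 125 kHz, 149.2 kHz.
Within [41.9 kHz, 121.9 kHz]: 57.8 kHz, 79.3 kHz, 103.5 kHz.

57.8 kHz, 79.3 kHz, 103.5 kHz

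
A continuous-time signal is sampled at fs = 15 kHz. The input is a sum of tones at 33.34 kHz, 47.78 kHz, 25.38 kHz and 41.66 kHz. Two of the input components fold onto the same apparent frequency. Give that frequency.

fs/2 = 7.5 kHz.
33.34 kHz mod fs = 3.34 kHz.
3.34 kHz ≤ fs/2 = 7.5 kHz, appears at 3.34 kHz.
47.78 kHz mod fs = 2.78 kHz.
2.78 kHz ≤ fs/2 = 7.5 kHz, appears at 2.78 kHz.
25.38 kHz mod fs = 10.38 kHz.
10.38 kHz > fs/2 = 7.5 kHz, folds to fs − 10.38 kHz = 4.62 kHz.
41.66 kHz mod fs = 11.66 kHz.
11.66 kHz > fs/2 = 7.5 kHz, folds to fs − 11.66 kHz = 3.34 kHz.
33.34 kHz and 41.66 kHz both map to 3.34 kHz.

3.34 kHz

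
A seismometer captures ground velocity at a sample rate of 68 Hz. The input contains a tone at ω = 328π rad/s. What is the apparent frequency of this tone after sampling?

28 Hz

ω = 328π rad/s → f = ω/(2π) = 164 Hz.
164 Hz mod fs = 28 Hz.
28 Hz ≤ fs/2 = 34 Hz, appears at 28 Hz.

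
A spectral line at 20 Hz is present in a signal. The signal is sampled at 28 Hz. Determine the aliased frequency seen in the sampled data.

8 Hz

20 Hz > fs/2 = 14 Hz, folds to fs − 20 Hz = 8 Hz.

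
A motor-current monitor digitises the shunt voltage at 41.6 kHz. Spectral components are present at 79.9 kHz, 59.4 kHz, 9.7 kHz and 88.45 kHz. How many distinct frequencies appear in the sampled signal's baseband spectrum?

fs/2 = 20.8 kHz.
79.9 kHz mod fs = 38.3 kHz.
38.3 kHz > fs/2 = 20.8 kHz, folds to fs − 38.3 kHz = 3.3 kHz.
59.4 kHz mod fs = 17.8 kHz.
17.8 kHz ≤ fs/2 = 20.8 kHz, appears at 17.8 kHz.
9.7 kHz ≤ fs/2 = 20.8 kHz, passes unchanged.
88.45 kHz mod fs = 5.25 kHz.
5.25 kHz ≤ fs/2 = 20.8 kHz, appears at 5.25 kHz.
Distinct values: {3.3 kHz, 5.25 kHz, 9.7 kHz, 17.8 kHz} → 4.

4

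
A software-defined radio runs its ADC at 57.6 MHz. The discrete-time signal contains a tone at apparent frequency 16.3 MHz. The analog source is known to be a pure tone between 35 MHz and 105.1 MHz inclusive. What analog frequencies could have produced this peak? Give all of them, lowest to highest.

Frequencies that alias to 16.3 MHz are k·fs ± 16.3 MHz for integer k ≥ 0.
k=0: 16.3 MHz.
k=1: 41.3 MHz, 73.9 MHz.
k=2: 98.9 MHz, 131.5 MHz.
k=3: 156.5 MHz, 189.1 MHz.
Within [35 MHz, 105.1 MHz]: 41.3 MHz, 73.9 MHz, 98.9 MHz.

41.3 MHz, 73.9 MHz, 98.9 MHz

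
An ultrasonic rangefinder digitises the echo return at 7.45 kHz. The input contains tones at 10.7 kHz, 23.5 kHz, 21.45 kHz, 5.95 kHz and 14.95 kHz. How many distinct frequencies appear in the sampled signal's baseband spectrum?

5

fs/2 = 3.725 kHz.
10.7 kHz mod fs = 3.25 kHz.
3.25 kHz ≤ fs/2 = 3.725 kHz, appears at 3.25 kHz.
23.5 kHz mod fs = 1.15 kHz.
1.15 kHz ≤ fs/2 = 3.725 kHz, appears at 1.15 kHz.
21.45 kHz mod fs = 6.55 kHz.
6.55 kHz > fs/2 = 3.725 kHz, folds to fs − 6.55 kHz = 0.9 kHz.
5.95 kHz > fs/2 = 3.725 kHz, folds to fs − 5.95 kHz = 1.5 kHz.
14.95 kHz mod fs = 0.05 kHz.
0.05 kHz ≤ fs/2 = 3.725 kHz, appears at 0.05 kHz.
Distinct values: {0.05 kHz, 0.9 kHz, 1.15 kHz, 1.5 kHz, 3.25 kHz} → 5.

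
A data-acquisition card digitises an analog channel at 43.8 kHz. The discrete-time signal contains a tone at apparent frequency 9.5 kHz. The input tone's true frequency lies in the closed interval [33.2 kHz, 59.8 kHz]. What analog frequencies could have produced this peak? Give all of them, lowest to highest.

Frequencies that alias to 9.5 kHz are k·fs ± 9.5 kHz for integer k ≥ 0.
k=0: 9.5 kHz.
k=1: 34.3 kHz, 53.3 kHz.
k=2: 78.1 kHz, 97.1 kHz.
Within [33.2 kHz, 59.8 kHz]: 34.3 kHz, 53.3 kHz.

34.3 kHz, 53.3 kHz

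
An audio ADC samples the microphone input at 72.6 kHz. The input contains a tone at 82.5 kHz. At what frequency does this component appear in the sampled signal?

9.9 kHz

82.5 kHz mod fs = 9.9 kHz.
9.9 kHz ≤ fs/2 = 36.3 kHz, appears at 9.9 kHz.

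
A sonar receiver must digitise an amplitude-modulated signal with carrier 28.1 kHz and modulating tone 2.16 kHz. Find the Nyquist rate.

60.52 kHz

AM sidebands sit at fc ± fm = 25.94 kHz and 30.26 kHz.
Highest-frequency component: 30.26 kHz.
Nyquist rate = 2 × 30.26 kHz = 60.52 kHz.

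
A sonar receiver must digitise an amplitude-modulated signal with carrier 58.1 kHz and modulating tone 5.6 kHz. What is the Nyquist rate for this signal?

AM sidebands sit at fc ± fm = 52.5 kHz and 63.7 kHz.
Highest-frequency component: 63.7 kHz.
Nyquist rate = 2 × 63.7 kHz = 127.4 kHz.

127.4 kHz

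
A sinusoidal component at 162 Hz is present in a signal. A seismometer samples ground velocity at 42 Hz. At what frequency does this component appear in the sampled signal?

6 Hz

162 Hz mod fs = 36 Hz.
36 Hz > fs/2 = 21 Hz, folds to fs − 36 Hz = 6 Hz.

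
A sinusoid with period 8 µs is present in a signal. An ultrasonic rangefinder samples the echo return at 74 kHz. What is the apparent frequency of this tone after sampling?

T = 8 µs → f = 1/T = 125 kHz.
125 kHz mod fs = 51 kHz.
51 kHz > fs/2 = 37 kHz, folds to fs − 51 kHz = 23 kHz.

23 kHz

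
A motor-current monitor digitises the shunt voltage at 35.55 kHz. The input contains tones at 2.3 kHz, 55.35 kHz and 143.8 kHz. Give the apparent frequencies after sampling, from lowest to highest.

1.6 kHz, 2.3 kHz, 15.75 kHz

fs/2 = 17.775 kHz.
2.3 kHz ≤ fs/2 = 17.775 kHz, passes unchanged.
55.35 kHz mod fs = 19.8 kHz.
19.8 kHz > fs/2 = 17.775 kHz, folds to fs − 19.8 kHz = 15.75 kHz.
143.8 kHz mod fs = 1.6 kHz.
1.6 kHz ≤ fs/2 = 17.775 kHz, appears at 1.6 kHz.
Distinct values: {1.6 kHz, 2.3 kHz, 15.75 kHz}.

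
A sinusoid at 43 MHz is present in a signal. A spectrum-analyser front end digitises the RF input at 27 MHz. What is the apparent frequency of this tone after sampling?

43 MHz mod fs = 16 MHz.
16 MHz > fs/2 = 13.5 MHz, folds to fs − 16 MHz = 11 MHz.

11 MHz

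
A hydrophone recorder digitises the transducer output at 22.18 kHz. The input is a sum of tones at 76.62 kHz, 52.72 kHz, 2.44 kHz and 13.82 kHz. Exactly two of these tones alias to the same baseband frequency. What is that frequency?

8.36 kHz

fs/2 = 11.09 kHz.
76.62 kHz mod fs = 10.08 kHz.
10.08 kHz ≤ fs/2 = 11.09 kHz, appears at 10.08 kHz.
52.72 kHz mod fs = 8.36 kHz.
8.36 kHz ≤ fs/2 = 11.09 kHz, appears at 8.36 kHz.
2.44 kHz ≤ fs/2 = 11.09 kHz, passes unchanged.
13.82 kHz > fs/2 = 11.09 kHz, folds to fs − 13.82 kHz = 8.36 kHz.
13.82 kHz and 52.72 kHz both map to 8.36 kHz.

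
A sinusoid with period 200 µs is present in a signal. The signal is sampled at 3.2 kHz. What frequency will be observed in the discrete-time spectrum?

T = 200 µs → f = 1/T = 5 kHz.
5 kHz mod fs = 1.8 kHz.
1.8 kHz > fs/2 = 1.6 kHz, folds to fs − 1.8 kHz = 1.4 kHz.

1.4 kHz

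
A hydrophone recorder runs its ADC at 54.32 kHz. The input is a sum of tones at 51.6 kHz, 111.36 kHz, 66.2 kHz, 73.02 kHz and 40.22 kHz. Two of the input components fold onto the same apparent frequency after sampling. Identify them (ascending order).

51.6 kHz, 111.36 kHz

fs/2 = 27.16 kHz.
51.6 kHz > fs/2 = 27.16 kHz, folds to fs − 51.6 kHz = 2.72 kHz.
111.36 kHz mod fs = 2.72 kHz.
2.72 kHz ≤ fs/2 = 27.16 kHz, appears at 2.72 kHz.
66.2 kHz mod fs = 11.88 kHz.
11.88 kHz ≤ fs/2 = 27.16 kHz, appears at 11.88 kHz.
73.02 kHz mod fs = 18.7 kHz.
18.7 kHz ≤ fs/2 = 27.16 kHz, appears at 18.7 kHz.
40.22 kHz > fs/2 = 27.16 kHz, folds to fs − 40.22 kHz = 14.1 kHz.
51.6 kHz and 111.36 kHz both map to 2.72 kHz.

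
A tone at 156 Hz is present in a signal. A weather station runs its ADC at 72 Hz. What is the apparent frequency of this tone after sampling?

156 Hz mod fs = 12 Hz.
12 Hz ≤ fs/2 = 36 Hz, appears at 12 Hz.

12 Hz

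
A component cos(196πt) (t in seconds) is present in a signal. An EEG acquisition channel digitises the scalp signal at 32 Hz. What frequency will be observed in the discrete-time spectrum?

2 Hz

ω = 196π rad/s → f = ω/(2π) = 98 Hz.
98 Hz mod fs = 2 Hz.
2 Hz ≤ fs/2 = 16 Hz, appears at 2 Hz.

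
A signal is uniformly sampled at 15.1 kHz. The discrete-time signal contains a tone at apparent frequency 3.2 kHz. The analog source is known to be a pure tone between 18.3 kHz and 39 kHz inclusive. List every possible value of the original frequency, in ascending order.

18.3 kHz, 27 kHz, 33.4 kHz

Frequencies that alias to 3.2 kHz are k·fs ± 3.2 kHz for integer k ≥ 0.
k=0: 3.2 kHz.
k=1: 11.9 kHz, 18.3 kHz.
k=2: 27 kHz, 33.4 kHz.
k=3: 42.1 kHz, 48.5 kHz.
Within [18.3 kHz, 39 kHz]: 18.3 kHz, 27 kHz, 33.4 kHz.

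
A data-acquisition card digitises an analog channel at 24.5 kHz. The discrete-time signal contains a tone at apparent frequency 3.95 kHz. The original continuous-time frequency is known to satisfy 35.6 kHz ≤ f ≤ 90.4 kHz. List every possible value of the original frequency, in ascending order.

Frequencies that alias to 3.95 kHz are k·fs ± 3.95 kHz for integer k ≥ 0.
k=0: 3.95 kHz.
k=1: 20.55 kHz, 28.45 kHz.
k=2: 45.05 kHz, 52.95 kHz.
k=3: 69.55 kHz, 77.45 kHz.
k=4: 94.05 kHz, 101.95 kHz.
Within [35.6 kHz, 90.4 kHz]: 45.05 kHz, 52.95 kHz, 69.55 kHz, 77.45 kHz.

45.05 kHz, 52.95 kHz, 69.55 kHz, 77.45 kHz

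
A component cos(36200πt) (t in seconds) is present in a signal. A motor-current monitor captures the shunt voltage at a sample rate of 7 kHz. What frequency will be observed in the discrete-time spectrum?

ω = 36200π rad/s → f = ω/(2π) = 18100 Hz = 18.1 kHz.
18.1 kHz mod fs = 4.1 kHz.
4.1 kHz > fs/2 = 3.5 kHz, folds to fs − 4.1 kHz = 2.9 kHz.

2.9 kHz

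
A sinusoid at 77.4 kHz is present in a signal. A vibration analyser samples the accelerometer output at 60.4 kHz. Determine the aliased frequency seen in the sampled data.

17 kHz

77.4 kHz mod fs = 17 kHz.
17 kHz ≤ fs/2 = 30.2 kHz, appears at 17 kHz.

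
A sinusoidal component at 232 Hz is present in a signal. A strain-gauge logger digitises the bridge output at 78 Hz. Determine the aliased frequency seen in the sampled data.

232 Hz mod fs = 76 Hz.
76 Hz > fs/2 = 39 Hz, folds to fs − 76 Hz = 2 Hz.

2 Hz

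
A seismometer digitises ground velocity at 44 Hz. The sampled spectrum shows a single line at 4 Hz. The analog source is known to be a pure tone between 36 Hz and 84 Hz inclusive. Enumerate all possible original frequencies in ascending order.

40 Hz, 48 Hz, 84 Hz

Frequencies that alias to 4 Hz are k·fs ± 4 Hz for integer k ≥ 0.
k=0: 4 Hz.
k=1: 40 Hz, 48 Hz.
k=2: 84 Hz, 92 Hz.
k=3: 128 Hz, 136 Hz.
Within [36 Hz, 84 Hz]: 40 Hz, 48 Hz, 84 Hz.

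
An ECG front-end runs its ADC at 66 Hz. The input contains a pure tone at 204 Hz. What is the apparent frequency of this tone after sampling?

204 Hz mod fs = 6 Hz.
6 Hz ≤ fs/2 = 33 Hz, appears at 6 Hz.

6 Hz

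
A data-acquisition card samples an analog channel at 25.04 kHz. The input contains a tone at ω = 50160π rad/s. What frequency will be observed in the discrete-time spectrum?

ω = 50160π rad/s → f = ω/(2π) = 25080 Hz = 25.08 kHz.
25.08 kHz mod fs = 0.04 kHz.
0.04 kHz ≤ fs/2 = 12.52 kHz, appears at 0.04 kHz.

0.04 kHz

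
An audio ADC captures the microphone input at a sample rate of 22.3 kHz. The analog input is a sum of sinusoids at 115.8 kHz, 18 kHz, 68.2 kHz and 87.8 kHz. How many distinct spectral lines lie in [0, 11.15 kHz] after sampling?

fs/2 = 11.15 kHz.
115.8 kHz mod fs = 4.3 kHz.
4.3 kHz ≤ fs/2 = 11.15 kHz, appears at 4.3 kHz.
18 kHz > fs/2 = 11.15 kHz, folds to fs − 18 kHz = 4.3 kHz.
68.2 kHz mod fs = 1.3 kHz.
1.3 kHz ≤ fs/2 = 11.15 kHz, appears at 1.3 kHz.
87.8 kHz mod fs = 20.9 kHz.
20.9 kHz > fs/2 = 11.15 kHz, folds to fs − 20.9 kHz = 1.4 kHz.
Distinct values: {1.3 kHz, 1.4 kHz, 4.3 kHz} → 3.

3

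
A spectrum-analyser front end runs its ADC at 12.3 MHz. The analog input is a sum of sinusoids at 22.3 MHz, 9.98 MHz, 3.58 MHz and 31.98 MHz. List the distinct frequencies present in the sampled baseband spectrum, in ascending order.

2.3 MHz, 2.32 MHz, 3.58 MHz, 4.92 MHz

fs/2 = 6.15 MHz.
22.3 MHz mod fs = 10 MHz.
10 MHz > fs/2 = 6.15 MHz, folds to fs − 10 MHz = 2.3 MHz.
9.98 MHz > fs/2 = 6.15 MHz, folds to fs − 9.98 MHz = 2.32 MHz.
3.58 MHz ≤ fs/2 = 6.15 MHz, passes unchanged.
31.98 MHz mod fs = 7.38 MHz.
7.38 MHz > fs/2 = 6.15 MHz, folds to fs − 7.38 MHz = 4.92 MHz.
Distinct values: {2.3 MHz, 2.32 MHz, 3.58 MHz, 4.92 MHz}.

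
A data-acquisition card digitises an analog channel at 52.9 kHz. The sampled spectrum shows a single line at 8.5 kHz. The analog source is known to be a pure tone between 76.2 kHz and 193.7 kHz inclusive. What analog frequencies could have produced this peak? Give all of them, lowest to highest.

Frequencies that alias to 8.5 kHz are k·fs ± 8.5 kHz for integer k ≥ 0.
k=0: 8.5 kHz.
k=1: 44.4 kHz, 61.4 kHz.
k=2: 97.3 kHz, 114.3 kHz.
k=3: 150.2 kHz, 167.2 kHz.
k=4: 203.1 kHz, 220.1 kHz.
Within [76.2 kHz, 193.7 kHz]: 97.3 kHz, 114.3 kHz, 150.2 kHz, 167.2 kHz.

97.3 kHz, 114.3 kHz, 150.2 kHz, 167.2 kHz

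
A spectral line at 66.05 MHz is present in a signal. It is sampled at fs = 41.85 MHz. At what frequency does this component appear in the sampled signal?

17.65 MHz

66.05 MHz mod fs = 24.2 MHz.
24.2 MHz > fs/2 = 20.925 MHz, folds to fs − 24.2 MHz = 17.65 MHz.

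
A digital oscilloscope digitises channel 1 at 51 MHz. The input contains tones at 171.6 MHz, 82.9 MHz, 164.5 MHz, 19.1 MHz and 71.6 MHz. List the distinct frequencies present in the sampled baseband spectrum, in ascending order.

11.5 MHz, 18.6 MHz, 19.1 MHz, 20.6 MHz

fs/2 = 25.5 MHz.
171.6 MHz mod fs = 18.6 MHz.
18.6 MHz ≤ fs/2 = 25.5 MHz, appears at 18.6 MHz.
82.9 MHz mod fs = 31.9 MHz.
31.9 MHz > fs/2 = 25.5 MHz, folds to fs − 31.9 MHz = 19.1 MHz.
164.5 MHz mod fs = 11.5 MHz.
11.5 MHz ≤ fs/2 = 25.5 MHz, appears at 11.5 MHz.
19.1 MHz ≤ fs/2 = 25.5 MHz, passes unchanged.
71.6 MHz mod fs = 20.6 MHz.
20.6 MHz ≤ fs/2 = 25.5 MHz, appears at 20.6 MHz.
Distinct values: {11.5 MHz, 18.6 MHz, 19.1 MHz, 20.6 MHz}.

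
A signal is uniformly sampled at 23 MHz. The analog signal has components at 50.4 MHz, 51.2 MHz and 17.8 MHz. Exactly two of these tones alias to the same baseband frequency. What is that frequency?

fs/2 = 11.5 MHz.
50.4 MHz mod fs = 4.4 MHz.
4.4 MHz ≤ fs/2 = 11.5 MHz, appears at 4.4 MHz.
51.2 MHz mod fs = 5.2 MHz.
5.2 MHz ≤ fs/2 = 11.5 MHz, appears at 5.2 MHz.
17.8 MHz > fs/2 = 11.5 MHz, folds to fs − 17.8 MHz = 5.2 MHz.
17.8 MHz and 51.2 MHz both map to 5.2 MHz.

5.2 MHz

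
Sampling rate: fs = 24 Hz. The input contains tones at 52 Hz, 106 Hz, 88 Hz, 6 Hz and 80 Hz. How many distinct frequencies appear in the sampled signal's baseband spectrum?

4

fs/2 = 12 Hz.
52 Hz mod fs = 4 Hz.
4 Hz ≤ fs/2 = 12 Hz, appears at 4 Hz.
106 Hz mod fs = 10 Hz.
10 Hz ≤ fs/2 = 12 Hz, appears at 10 Hz.
88 Hz mod fs = 16 Hz.
16 Hz > fs/2 = 12 Hz, folds to fs − 16 Hz = 8 Hz.
6 Hz ≤ fs/2 = 12 Hz, passes unchanged.
80 Hz mod fs = 8 Hz.
8 Hz ≤ fs/2 = 12 Hz, appears at 8 Hz.
Distinct values: {4 Hz, 6 Hz, 8 Hz, 10 Hz} → 4.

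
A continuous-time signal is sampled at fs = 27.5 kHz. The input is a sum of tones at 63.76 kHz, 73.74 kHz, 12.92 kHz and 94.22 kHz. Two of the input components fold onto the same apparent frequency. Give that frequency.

8.76 kHz

fs/2 = 13.75 kHz.
63.76 kHz mod fs = 8.76 kHz.
8.76 kHz ≤ fs/2 = 13.75 kHz, appears at 8.76 kHz.
73.74 kHz mod fs = 18.74 kHz.
18.74 kHz > fs/2 = 13.75 kHz, folds to fs − 18.74 kHz = 8.76 kHz.
12.92 kHz ≤ fs/2 = 13.75 kHz, passes unchanged.
94.22 kHz mod fs = 11.72 kHz.
11.72 kHz ≤ fs/2 = 13.75 kHz, appears at 11.72 kHz.
63.76 kHz and 73.74 kHz both map to 8.76 kHz.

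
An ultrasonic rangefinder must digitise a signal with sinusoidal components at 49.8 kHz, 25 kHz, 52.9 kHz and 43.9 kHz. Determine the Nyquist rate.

105.8 kHz

Highest-frequency component: 52.9 kHz.
Nyquist rate = 2 × 52.9 kHz = 105.8 kHz.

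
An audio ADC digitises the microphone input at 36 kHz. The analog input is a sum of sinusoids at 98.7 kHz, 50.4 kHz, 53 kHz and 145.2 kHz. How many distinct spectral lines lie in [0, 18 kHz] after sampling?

fs/2 = 18 kHz.
98.7 kHz mod fs = 26.7 kHz.
26.7 kHz > fs/2 = 18 kHz, folds to fs − 26.7 kHz = 9.3 kHz.
50.4 kHz mod fs = 14.4 kHz.
14.4 kHz ≤ fs/2 = 18 kHz, appears at 14.4 kHz.
53 kHz mod fs = 17 kHz.
17 kHz ≤ fs/2 = 18 kHz, appears at 17 kHz.
145.2 kHz mod fs = 1.2 kHz.
1.2 kHz ≤ fs/2 = 18 kHz, appears at 1.2 kHz.
Distinct values: {1.2 kHz, 9.3 kHz, 14.4 kHz, 17 kHz} → 4.

4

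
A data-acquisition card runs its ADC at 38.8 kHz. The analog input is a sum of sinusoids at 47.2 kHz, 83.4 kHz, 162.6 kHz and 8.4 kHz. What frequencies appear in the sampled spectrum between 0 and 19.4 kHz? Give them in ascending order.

5.8 kHz, 7.4 kHz, 8.4 kHz

fs/2 = 19.4 kHz.
47.2 kHz mod fs = 8.4 kHz.
8.4 kHz ≤ fs/2 = 19.4 kHz, appears at 8.4 kHz.
83.4 kHz mod fs = 5.8 kHz.
5.8 kHz ≤ fs/2 = 19.4 kHz, appears at 5.8 kHz.
162.6 kHz mod fs = 7.4 kHz.
7.4 kHz ≤ fs/2 = 19.4 kHz, appears at 7.4 kHz.
8.4 kHz ≤ fs/2 = 19.4 kHz, passes unchanged.
Distinct values: {5.8 kHz, 7.4 kHz, 8.4 kHz}.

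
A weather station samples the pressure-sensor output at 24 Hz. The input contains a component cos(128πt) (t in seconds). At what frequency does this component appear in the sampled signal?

ω = 128π rad/s → f = ω/(2π) = 64 Hz.
64 Hz mod fs = 16 Hz.
16 Hz > fs/2 = 12 Hz, folds to fs − 16 Hz = 8 Hz.

8 Hz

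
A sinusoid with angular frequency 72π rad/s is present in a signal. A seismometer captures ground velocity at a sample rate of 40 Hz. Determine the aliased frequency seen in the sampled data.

ω = 72π rad/s → f = ω/(2π) = 36 Hz.
36 Hz > fs/2 = 20 Hz, folds to fs − 36 Hz = 4 Hz.

4 Hz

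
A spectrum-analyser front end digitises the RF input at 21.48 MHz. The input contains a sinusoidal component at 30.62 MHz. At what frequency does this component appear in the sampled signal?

9.14 MHz

30.62 MHz mod fs = 9.14 MHz.
9.14 MHz ≤ fs/2 = 10.74 MHz, appears at 9.14 MHz.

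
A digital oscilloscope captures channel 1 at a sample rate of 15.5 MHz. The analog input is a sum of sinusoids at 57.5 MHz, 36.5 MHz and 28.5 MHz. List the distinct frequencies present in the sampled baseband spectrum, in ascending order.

fs/2 = 7.75 MHz.
57.5 MHz mod fs = 11 MHz.
11 MHz > fs/2 = 7.75 MHz, folds to fs − 11 MHz = 4.5 MHz.
36.5 MHz mod fs = 5.5 MHz.
5.5 MHz ≤ fs/2 = 7.75 MHz, appears at 5.5 MHz.
28.5 MHz mod fs = 13 MHz.
13 MHz > fs/2 = 7.75 MHz, folds to fs − 13 MHz = 2.5 MHz.
Distinct values: {2.5 MHz, 4.5 MHz, 5.5 MHz}.

2.5 MHz, 4.5 MHz, 5.5 MHz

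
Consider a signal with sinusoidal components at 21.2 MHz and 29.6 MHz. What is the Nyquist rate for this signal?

59.2 MHz

Highest-frequency component: 29.6 MHz.
Nyquist rate = 2 × 29.6 MHz = 59.2 MHz.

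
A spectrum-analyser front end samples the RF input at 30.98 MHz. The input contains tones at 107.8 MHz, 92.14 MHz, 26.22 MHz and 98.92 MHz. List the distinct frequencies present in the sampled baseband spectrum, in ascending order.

0.8 MHz, 4.76 MHz, 5.98 MHz, 14.86 MHz

fs/2 = 15.49 MHz.
107.8 MHz mod fs = 14.86 MHz.
14.86 MHz ≤ fs/2 = 15.49 MHz, appears at 14.86 MHz.
92.14 MHz mod fs = 30.18 MHz.
30.18 MHz > fs/2 = 15.49 MHz, folds to fs − 30.18 MHz = 0.8 MHz.
26.22 MHz > fs/2 = 15.49 MHz, folds to fs − 26.22 MHz = 4.76 MHz.
98.92 MHz mod fs = 5.98 MHz.
5.98 MHz ≤ fs/2 = 15.49 MHz, appears at 5.98 MHz.
Distinct values: {0.8 MHz, 4.76 MHz, 5.98 MHz, 14.86 MHz}.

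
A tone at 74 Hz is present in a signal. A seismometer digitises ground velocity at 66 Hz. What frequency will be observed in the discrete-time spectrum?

74 Hz mod fs = 8 Hz.
8 Hz ≤ fs/2 = 33 Hz, appears at 8 Hz.

8 Hz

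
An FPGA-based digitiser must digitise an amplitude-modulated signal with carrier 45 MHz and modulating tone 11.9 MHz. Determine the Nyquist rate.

113.8 MHz

AM sidebands sit at fc ± fm = 33.1 MHz and 56.9 MHz.
Highest-frequency component: 56.9 MHz.
Nyquist rate = 2 × 56.9 MHz = 113.8 MHz.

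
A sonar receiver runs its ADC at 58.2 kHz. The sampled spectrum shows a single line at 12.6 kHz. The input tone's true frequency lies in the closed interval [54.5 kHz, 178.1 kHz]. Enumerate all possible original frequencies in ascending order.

70.8 kHz, 103.8 kHz, 129 kHz, 162 kHz

Frequencies that alias to 12.6 kHz are k·fs ± 12.6 kHz for integer k ≥ 0.
k=0: 12.6 kHz.
k=1: 45.6 kHz, 70.8 kHz.
k=2: 103.8 kHz, 129 kHz.
k=3: 162 kHz, 187.2 kHz.
k=4: 220.2 kHz, 245.4 kHz.
Within [54.5 kHz, 178.1 kHz]: 70.8 kHz, 103.8 kHz, 129 kHz, 162 kHz.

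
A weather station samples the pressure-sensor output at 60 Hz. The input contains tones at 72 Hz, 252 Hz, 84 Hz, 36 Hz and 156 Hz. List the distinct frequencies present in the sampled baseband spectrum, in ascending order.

12 Hz, 24 Hz

fs/2 = 30 Hz.
72 Hz mod fs = 12 Hz.
12 Hz ≤ fs/2 = 30 Hz, appears at 12 Hz.
252 Hz mod fs = 12 Hz.
12 Hz ≤ fs/2 = 30 Hz, appears at 12 Hz.
84 Hz mod fs = 24 Hz.
24 Hz ≤ fs/2 = 30 Hz, appears at 24 Hz.
36 Hz > fs/2 = 30 Hz, folds to fs − 36 Hz = 24 Hz.
156 Hz mod fs = 36 Hz.
36 Hz > fs/2 = 30 Hz, folds to fs − 36 Hz = 24 Hz.
Distinct values: {12 Hz, 24 Hz}.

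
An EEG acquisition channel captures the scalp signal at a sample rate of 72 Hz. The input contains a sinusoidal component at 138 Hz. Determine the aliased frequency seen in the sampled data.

138 Hz mod fs = 66 Hz.
66 Hz > fs/2 = 36 Hz, folds to fs − 66 Hz = 6 Hz.

6 Hz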